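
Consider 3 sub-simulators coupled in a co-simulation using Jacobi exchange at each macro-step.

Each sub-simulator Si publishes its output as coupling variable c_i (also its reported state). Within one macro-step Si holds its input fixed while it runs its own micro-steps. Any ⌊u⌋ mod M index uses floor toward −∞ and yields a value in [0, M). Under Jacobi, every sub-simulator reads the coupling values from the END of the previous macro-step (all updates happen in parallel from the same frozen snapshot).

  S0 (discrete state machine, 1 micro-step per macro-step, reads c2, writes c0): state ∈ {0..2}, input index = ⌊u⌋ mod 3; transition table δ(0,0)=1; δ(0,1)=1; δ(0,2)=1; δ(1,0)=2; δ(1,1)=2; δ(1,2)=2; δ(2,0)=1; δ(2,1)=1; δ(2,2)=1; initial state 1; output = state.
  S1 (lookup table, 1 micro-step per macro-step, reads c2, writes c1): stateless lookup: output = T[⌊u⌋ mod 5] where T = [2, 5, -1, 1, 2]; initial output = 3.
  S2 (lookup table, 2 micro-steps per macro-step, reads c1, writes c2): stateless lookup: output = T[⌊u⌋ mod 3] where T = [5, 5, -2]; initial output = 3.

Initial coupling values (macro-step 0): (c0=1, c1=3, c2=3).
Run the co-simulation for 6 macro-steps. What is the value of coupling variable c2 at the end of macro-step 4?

c2 at macro-step 4 = -2

macro 1: S0 reads c2=3 → after 1×micro: 2; S1 reads c2=3 → after 1×micro: 1; S2 reads c1=3 → after 2×micro: 5 ⇒ (c0=2, c1=1, c2=5)
macro 2: S0 reads c2=5 → after 1×micro: 1; S1 reads c2=5 → after 1×micro: 2; S2 reads c1=1 → after 2×micro: 5 ⇒ (c0=1, c1=2, c2=5)
macro 3: S0 reads c2=5 → after 1×micro: 2; S1 reads c2=5 → after 1×micro: 2; S2 reads c1=2 → after 2×micro: -2 ⇒ (c0=2, c1=2, c2=-2)
macro 4: S0 reads c2=-2 → after 1×micro: 1; S1 reads c2=-2 → after 1×micro: 1; S2 reads c1=2 → after 2×micro: -2 ⇒ (c0=1, c1=1, c2=-2)
macro 5: S0 reads c2=-2 → after 1×micro: 2; S1 reads c2=-2 → after 1×micro: 1; S2 reads c1=1 → after 2×micro: 5 ⇒ (c0=2, c1=1, c2=5)
macro 6: S0 reads c2=5 → after 1×micro: 1; S1 reads c2=5 → after 1×micro: 2; S2 reads c1=1 → after 2×micro: 5 ⇒ (c0=1, c1=2, c2=5)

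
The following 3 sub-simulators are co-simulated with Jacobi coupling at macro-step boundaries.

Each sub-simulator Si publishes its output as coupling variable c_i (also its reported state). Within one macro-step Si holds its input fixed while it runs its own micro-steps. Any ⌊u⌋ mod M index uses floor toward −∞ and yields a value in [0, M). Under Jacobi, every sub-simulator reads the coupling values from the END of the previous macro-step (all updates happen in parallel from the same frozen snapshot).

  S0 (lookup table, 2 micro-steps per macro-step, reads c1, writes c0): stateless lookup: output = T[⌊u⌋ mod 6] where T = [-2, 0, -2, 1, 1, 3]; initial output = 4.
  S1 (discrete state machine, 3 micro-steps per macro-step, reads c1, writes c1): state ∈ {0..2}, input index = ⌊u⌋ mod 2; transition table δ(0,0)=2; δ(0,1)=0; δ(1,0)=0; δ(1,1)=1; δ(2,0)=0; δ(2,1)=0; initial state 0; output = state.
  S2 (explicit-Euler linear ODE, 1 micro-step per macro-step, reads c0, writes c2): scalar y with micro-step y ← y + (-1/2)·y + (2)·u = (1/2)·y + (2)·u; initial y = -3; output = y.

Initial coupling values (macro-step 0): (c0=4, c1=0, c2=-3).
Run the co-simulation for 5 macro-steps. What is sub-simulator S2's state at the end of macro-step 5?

S2 state at macro-step 5 = -227/32

macro 1: S0 reads c1=0 → after 2×micro: -2; S1 reads c1=0 → after 3×micro: 2; S2 reads c0=4 → after 1×micro: 13/2 ⇒ (c0=-2, c1=2, c2=13/2)
macro 2: S0 reads c1=2 → after 2×micro: -2; S1 reads c1=2 → after 3×micro: 0; S2 reads c0=-2 → after 1×micro: -3/4 ⇒ (c0=-2, c1=0, c2=-3/4)
macro 3: S0 reads c1=0 → after 2×micro: -2; S1 reads c1=0 → after 3×micro: 2; S2 reads c0=-2 → after 1×micro: -35/8 ⇒ (c0=-2, c1=2, c2=-35/8)
macro 4: S0 reads c1=2 → after 2×micro: -2; S1 reads c1=2 → after 3×micro: 0; S2 reads c0=-2 → after 1×micro: -99/16 ⇒ (c0=-2, c1=0, c2=-99/16)
macro 5: S0 reads c1=0 → after 2×micro: -2; S1 reads c1=0 → after 3×micro: 2; S2 reads c0=-2 → after 1×micro: -227/32 ⇒ (c0=-2, c1=2, c2=-227/32)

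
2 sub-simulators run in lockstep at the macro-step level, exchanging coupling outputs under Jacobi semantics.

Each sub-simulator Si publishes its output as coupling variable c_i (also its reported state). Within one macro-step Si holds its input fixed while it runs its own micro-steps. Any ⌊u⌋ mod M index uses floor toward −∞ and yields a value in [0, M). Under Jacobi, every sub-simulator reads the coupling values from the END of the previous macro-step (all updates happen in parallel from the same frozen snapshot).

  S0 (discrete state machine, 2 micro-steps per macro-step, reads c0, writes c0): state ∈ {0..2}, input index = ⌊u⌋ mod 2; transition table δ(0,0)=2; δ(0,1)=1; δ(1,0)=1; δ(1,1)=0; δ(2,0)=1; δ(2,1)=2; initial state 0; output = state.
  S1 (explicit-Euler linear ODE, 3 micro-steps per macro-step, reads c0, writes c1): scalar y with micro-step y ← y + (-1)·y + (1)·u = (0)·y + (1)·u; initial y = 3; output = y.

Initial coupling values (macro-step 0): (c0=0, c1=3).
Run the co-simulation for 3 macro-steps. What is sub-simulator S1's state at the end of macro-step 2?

S1 state at macro-step 2 = 1

macro 1: S0 reads c0=0 → after 2×micro: 1; S1 reads c0=0 → after 3×micro: 0 ⇒ (c0=1, c1=0)
macro 2: S0 reads c0=1 → after 2×micro: 1; S1 reads c0=1 → after 3×micro: 1 ⇒ (c0=1, c1=1)
macro 3: S0 reads c0=1 → after 2×micro: 1; S1 reads c0=1 → after 3×micro: 1 ⇒ (c0=1, c1=1)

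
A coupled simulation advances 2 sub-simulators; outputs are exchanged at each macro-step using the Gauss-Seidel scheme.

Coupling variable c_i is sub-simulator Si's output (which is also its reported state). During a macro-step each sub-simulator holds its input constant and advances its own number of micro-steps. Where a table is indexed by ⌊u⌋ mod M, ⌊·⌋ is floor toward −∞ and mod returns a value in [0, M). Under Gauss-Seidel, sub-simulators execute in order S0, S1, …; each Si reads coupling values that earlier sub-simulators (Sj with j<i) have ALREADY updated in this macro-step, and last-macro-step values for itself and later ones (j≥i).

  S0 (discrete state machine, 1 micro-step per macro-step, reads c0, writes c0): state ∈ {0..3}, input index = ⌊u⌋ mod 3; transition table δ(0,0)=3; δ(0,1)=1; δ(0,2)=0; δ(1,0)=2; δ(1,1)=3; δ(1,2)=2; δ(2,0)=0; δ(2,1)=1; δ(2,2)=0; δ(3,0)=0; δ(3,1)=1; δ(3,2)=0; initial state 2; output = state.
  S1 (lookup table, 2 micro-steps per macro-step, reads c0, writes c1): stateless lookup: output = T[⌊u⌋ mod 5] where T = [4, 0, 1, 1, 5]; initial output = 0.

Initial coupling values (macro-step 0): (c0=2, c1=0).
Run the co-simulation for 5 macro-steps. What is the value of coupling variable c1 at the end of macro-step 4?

macro 1: S0 reads c0=2 → after 1×micro: 0; S1 reads c0=0 → after 2×micro: 4 ⇒ (c0=0, c1=4)
macro 2: S0 reads c0=0 → after 1×micro: 3; S1 reads c0=3 → after 2×micro: 1 ⇒ (c0=3, c1=1)
macro 3: S0 reads c0=3 → after 1×micro: 0; S1 reads c0=0 → after 2×micro: 4 ⇒ (c0=0, c1=4)
macro 4: S0 reads c0=0 → after 1×micro: 3; S1 reads c0=3 → after 2×micro: 1 ⇒ (c0=3, c1=1)
macro 5: S0 reads c0=3 → after 1×micro: 0; S1 reads c0=0 → after 2×micro: 4 ⇒ (c0=0, c1=4)

c1 at macro-step 4 = 1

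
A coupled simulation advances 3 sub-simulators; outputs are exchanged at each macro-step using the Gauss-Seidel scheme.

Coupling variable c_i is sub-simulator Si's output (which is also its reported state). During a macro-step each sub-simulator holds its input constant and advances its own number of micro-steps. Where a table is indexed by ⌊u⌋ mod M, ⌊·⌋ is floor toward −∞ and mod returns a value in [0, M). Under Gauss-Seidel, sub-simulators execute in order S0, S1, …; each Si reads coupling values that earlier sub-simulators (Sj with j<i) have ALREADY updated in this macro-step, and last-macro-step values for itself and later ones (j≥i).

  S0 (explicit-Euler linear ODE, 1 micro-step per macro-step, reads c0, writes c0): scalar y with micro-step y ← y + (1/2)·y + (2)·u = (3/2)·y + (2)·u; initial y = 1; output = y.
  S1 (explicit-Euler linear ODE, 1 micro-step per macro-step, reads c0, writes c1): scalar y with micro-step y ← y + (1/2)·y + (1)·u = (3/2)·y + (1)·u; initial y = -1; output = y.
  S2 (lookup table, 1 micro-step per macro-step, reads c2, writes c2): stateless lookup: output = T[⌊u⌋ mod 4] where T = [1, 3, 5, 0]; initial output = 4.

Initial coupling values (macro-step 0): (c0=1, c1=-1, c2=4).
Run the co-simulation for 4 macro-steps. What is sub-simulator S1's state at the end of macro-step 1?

macro 1: S0 reads c0=1 → after 1×micro: 7/2; S1 reads c0=7/2 → after 1×micro: 2; S2 reads c2=4 → after 1×micro: 1 ⇒ (c0=7/2, c1=2, c2=1)
macro 2: S0 reads c0=7/2 → after 1×micro: 49/4; S1 reads c0=49/4 → after 1×micro: 61/4; S2 reads c2=1 → after 1×micro: 3 ⇒ (c0=49/4, c1=61/4, c2=3)
macro 3: S0 reads c0=49/4 → after 1×micro: 343/8; S1 reads c0=343/8 → after 1×micro: 263/4; S2 reads c2=3 → after 1×micro: 0 ⇒ (c0=343/8, c1=263/4, c2=0)
macro 4: S0 reads c0=343/8 → after 1×micro: 2401/16; S1 reads c0=2401/16 → after 1×micro: 3979/16; S2 reads c2=0 → after 1×micro: 1 ⇒ (c0=2401/16, c1=3979/16, c2=1)

S1 state at macro-step 1 = 2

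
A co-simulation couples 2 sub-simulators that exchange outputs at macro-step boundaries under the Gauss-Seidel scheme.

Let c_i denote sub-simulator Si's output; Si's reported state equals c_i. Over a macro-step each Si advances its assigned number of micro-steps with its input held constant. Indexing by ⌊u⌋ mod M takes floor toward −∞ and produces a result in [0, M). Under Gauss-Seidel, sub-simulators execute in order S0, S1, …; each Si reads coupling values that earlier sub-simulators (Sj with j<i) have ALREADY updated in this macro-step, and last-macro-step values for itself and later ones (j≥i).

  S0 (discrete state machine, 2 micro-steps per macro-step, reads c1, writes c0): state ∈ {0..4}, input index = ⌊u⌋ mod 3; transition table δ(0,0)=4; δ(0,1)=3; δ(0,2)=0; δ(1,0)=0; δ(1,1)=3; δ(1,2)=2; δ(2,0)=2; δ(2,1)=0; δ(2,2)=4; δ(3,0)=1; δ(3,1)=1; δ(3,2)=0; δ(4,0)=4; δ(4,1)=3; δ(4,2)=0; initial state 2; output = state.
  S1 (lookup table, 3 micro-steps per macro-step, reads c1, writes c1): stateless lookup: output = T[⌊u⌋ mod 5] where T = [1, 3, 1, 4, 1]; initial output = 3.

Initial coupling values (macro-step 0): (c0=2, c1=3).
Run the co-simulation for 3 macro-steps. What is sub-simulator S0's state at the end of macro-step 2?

S0 state at macro-step 2 = 3

macro 1: S0 reads c1=3 → after 2×micro: 2; S1 reads c1=3 → after 3×micro: 4 ⇒ (c0=2, c1=4)
macro 2: S0 reads c1=4 → after 2×micro: 3; S1 reads c1=4 → after 3×micro: 1 ⇒ (c0=3, c1=1)
macro 3: S0 reads c1=1 → after 2×micro: 3; S1 reads c1=1 → after 3×micro: 3 ⇒ (c0=3, c1=3)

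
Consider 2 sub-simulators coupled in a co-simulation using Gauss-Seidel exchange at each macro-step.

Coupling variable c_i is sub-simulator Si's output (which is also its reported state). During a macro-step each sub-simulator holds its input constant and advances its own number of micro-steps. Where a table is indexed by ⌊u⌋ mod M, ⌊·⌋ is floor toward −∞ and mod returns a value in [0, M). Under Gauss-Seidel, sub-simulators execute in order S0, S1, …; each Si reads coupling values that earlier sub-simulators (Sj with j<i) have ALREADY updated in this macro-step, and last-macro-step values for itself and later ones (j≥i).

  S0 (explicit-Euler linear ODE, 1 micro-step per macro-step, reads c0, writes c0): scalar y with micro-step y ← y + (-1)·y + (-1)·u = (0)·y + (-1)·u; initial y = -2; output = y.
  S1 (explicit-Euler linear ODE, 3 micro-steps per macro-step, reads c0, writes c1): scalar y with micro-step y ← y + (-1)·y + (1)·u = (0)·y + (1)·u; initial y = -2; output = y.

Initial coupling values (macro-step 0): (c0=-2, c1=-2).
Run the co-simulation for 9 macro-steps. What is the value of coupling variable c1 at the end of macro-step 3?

c1 at macro-step 3 = 2

macro 1: S0 reads c0=-2 → after 1×micro: 2; S1 reads c0=2 → after 3×micro: 2 ⇒ (c0=2, c1=2)
macro 2: S0 reads c0=2 → after 1×micro: -2; S1 reads c0=-2 → after 3×micro: -2 ⇒ (c0=-2, c1=-2)
macro 3: S0 reads c0=-2 → after 1×micro: 2; S1 reads c0=2 → after 3×micro: 2 ⇒ (c0=2, c1=2)
macro 4: S0 reads c0=2 → after 1×micro: -2; S1 reads c0=-2 → after 3×micro: -2 ⇒ (c0=-2, c1=-2)
macro 5: S0 reads c0=-2 → after 1×micro: 2; S1 reads c0=2 → after 3×micro: 2 ⇒ (c0=2, c1=2)
macro 6: S0 reads c0=2 → after 1×micro: -2; S1 reads c0=-2 → after 3×micro: -2 ⇒ (c0=-2, c1=-2)
macro 7: S0 reads c0=-2 → after 1×micro: 2; S1 reads c0=2 → after 3×micro: 2 ⇒ (c0=2, c1=2)
macro 8: S0 reads c0=2 → after 1×micro: -2; S1 reads c0=-2 → after 3×micro: -2 ⇒ (c0=-2, c1=-2)
macro 9: S0 reads c0=-2 → after 1×micro: 2; S1 reads c0=2 → after 3×micro: 2 ⇒ (c0=2, c1=2)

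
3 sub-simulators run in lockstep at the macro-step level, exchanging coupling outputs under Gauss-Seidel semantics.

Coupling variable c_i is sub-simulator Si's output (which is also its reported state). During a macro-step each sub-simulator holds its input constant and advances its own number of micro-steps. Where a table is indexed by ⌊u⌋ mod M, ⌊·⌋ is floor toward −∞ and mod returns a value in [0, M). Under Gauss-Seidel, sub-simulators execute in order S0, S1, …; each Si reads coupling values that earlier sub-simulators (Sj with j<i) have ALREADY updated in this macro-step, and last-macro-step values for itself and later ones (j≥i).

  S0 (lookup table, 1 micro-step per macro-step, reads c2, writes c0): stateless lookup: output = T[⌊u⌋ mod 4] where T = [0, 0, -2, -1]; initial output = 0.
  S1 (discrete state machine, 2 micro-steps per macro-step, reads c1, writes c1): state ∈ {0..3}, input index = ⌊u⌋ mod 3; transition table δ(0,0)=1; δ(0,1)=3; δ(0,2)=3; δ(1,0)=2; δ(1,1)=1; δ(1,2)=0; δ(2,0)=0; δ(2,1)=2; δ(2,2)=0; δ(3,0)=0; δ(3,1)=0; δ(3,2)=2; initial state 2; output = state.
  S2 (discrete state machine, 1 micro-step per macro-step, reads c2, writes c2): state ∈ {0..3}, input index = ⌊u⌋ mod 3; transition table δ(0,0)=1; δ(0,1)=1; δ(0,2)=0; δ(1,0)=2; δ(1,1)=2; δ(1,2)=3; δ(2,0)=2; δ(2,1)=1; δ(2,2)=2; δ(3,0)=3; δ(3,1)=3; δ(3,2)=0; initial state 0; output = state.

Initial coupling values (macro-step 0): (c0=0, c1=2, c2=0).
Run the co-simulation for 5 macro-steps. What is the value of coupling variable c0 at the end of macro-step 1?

macro 1: S0 reads c2=0 → after 1×micro: 0; S1 reads c1=2 → after 2×micro: 3; S2 reads c2=0 → after 1×micro: 1 ⇒ (c0=0, c1=3, c2=1)
macro 2: S0 reads c2=1 → after 1×micro: 0; S1 reads c1=3 → after 2×micro: 1; S2 reads c2=1 → after 1×micro: 2 ⇒ (c0=0, c1=1, c2=2)
macro 3: S0 reads c2=2 → after 1×micro: -2; S1 reads c1=1 → after 2×micro: 1; S2 reads c2=2 → after 1×micro: 2 ⇒ (c0=-2, c1=1, c2=2)
macro 4: S0 reads c2=2 → after 1×micro: -2; S1 reads c1=1 → after 2×micro: 1; S2 reads c2=2 → after 1×micro: 2 ⇒ (c0=-2, c1=1, c2=2)
macro 5: S0 reads c2=2 → after 1×micro: -2; S1 reads c1=1 → after 2×micro: 1; S2 reads c2=2 → after 1×micro: 2 ⇒ (c0=-2, c1=1, c2=2)

c0 at macro-step 1 = 0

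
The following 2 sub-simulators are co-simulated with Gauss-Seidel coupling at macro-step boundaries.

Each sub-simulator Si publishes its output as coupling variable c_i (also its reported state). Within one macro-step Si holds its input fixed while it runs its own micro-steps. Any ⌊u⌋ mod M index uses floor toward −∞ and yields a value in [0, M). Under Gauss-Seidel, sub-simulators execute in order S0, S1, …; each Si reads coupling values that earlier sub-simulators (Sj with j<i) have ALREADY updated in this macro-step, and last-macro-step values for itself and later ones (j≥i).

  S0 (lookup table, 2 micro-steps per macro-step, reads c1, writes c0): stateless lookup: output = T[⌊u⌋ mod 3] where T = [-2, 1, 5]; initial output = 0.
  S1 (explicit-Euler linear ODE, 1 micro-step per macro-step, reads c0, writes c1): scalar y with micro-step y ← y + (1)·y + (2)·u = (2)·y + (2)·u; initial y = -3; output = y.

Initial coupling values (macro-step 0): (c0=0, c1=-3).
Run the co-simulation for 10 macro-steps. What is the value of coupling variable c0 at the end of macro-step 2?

macro 1: S0 reads c1=-3 → after 2×micro: -2; S1 reads c0=-2 → after 1×micro: -10 ⇒ (c0=-2, c1=-10)
macro 2: S0 reads c1=-10 → after 2×micro: 5; S1 reads c0=5 → after 1×micro: -10 ⇒ (c0=5, c1=-10)
macro 3: S0 reads c1=-10 → after 2×micro: 5; S1 reads c0=5 → after 1×micro: -10 ⇒ (c0=5, c1=-10)
macro 4: S0 reads c1=-10 → after 2×micro: 5; S1 reads c0=5 → after 1×micro: -10 ⇒ (c0=5, c1=-10)
macro 5: S0 reads c1=-10 → after 2×micro: 5; S1 reads c0=5 → after 1×micro: -10 ⇒ (c0=5, c1=-10)
macro 6: S0 reads c1=-10 → after 2×micro: 5; S1 reads c0=5 → after 1×micro: -10 ⇒ (c0=5, c1=-10)
macro 7: S0 reads c1=-10 → after 2×micro: 5; S1 reads c0=5 → after 1×micro: -10 ⇒ (c0=5, c1=-10)
macro 8: S0 reads c1=-10 → after 2×micro: 5; S1 reads c0=5 → after 1×micro: -10 ⇒ (c0=5, c1=-10)
macro 9: S0 reads c1=-10 → after 2×micro: 5; S1 reads c0=5 → after 1×micro: -10 ⇒ (c0=5, c1=-10)
macro 10: S0 reads c1=-10 → after 2×micro: 5; S1 reads c0=5 → after 1×micro: -10 ⇒ (c0=5, c1=-10)

c0 at macro-step 2 = 5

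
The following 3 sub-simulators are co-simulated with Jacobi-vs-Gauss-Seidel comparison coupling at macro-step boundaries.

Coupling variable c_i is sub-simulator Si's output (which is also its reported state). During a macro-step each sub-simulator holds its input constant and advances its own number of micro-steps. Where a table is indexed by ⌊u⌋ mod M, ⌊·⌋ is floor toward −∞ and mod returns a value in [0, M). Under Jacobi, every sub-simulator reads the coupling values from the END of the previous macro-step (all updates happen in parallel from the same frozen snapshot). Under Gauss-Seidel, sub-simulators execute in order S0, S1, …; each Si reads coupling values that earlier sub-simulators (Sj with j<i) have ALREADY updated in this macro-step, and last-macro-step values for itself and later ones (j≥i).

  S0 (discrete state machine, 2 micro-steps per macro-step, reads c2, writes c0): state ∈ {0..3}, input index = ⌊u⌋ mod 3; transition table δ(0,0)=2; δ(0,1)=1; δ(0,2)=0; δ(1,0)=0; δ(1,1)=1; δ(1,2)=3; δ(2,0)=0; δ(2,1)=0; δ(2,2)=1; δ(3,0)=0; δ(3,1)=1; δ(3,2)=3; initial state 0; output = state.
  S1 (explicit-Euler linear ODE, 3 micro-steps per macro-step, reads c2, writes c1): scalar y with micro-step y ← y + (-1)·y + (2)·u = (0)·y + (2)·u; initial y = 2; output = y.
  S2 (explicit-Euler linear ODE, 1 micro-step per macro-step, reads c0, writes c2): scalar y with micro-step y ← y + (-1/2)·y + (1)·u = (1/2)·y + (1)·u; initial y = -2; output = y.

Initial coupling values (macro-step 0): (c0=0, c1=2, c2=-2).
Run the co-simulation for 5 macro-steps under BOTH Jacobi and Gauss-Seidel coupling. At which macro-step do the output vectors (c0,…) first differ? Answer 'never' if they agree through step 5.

[Jacobi] macro 1: S0 reads c2=-2 → after 2×micro: 1; S1 reads c2=-2 → after 3×micro: -4; S2 reads c0=0 → after 1×micro: -1 ⇒ (c0=1, c1=-4, c2=-1)
[Jacobi] macro 2: S0 reads c2=-1 → after 2×micro: 3; S1 reads c2=-1 → after 3×micro: -2; S2 reads c0=1 → after 1×micro: 1/2 ⇒ (c0=3, c1=-2, c2=1/2)
[Jacobi] macro 3: S0 reads c2=1/2 → after 2×micro: 2; S1 reads c2=1/2 → after 3×micro: 1; S2 reads c0=3 → after 1×micro: 13/4 ⇒ (c0=2, c1=1, c2=13/4)
[Jacobi] macro 4: S0 reads c2=13/4 → after 2×micro: 2; S1 reads c2=13/4 → after 3×micro: 13/2; S2 reads c0=2 → after 1×micro: 29/8 ⇒ (c0=2, c1=13/2, c2=29/8)
[Jacobi] macro 5: S0 reads c2=29/8 → after 2×micro: 2; S1 reads c2=29/8 → after 3×micro: 29/4; S2 reads c0=2 → after 1×micro: 61/16 ⇒ (c0=2, c1=29/4, c2=61/16)
[Gauss-Seidel] macro 1: S0 reads c2=-2 → after 2×micro: 1; S1 reads c2=-2 → after 3×micro: -4; S2 reads c0=1 → after 1×micro: 0 ⇒ (c0=1, c1=-4, c2=0)
[Gauss-Seidel] macro 2: S0 reads c2=0 → after 2×micro: 2; S1 reads c2=0 → after 3×micro: 0; S2 reads c0=2 → after 1×micro: 2 ⇒ (c0=2, c1=0, c2=2)
[Gauss-Seidel] macro 3: S0 reads c2=2 → after 2×micro: 3; S1 reads c2=2 → after 3×micro: 4; S2 reads c0=3 → after 1×micro: 4 ⇒ (c0=3, c1=4, c2=4)
[Gauss-Seidel] macro 4: S0 reads c2=4 → after 2×micro: 1; S1 reads c2=4 → after 3×micro: 8; S2 reads c0=1 → after 1×micro: 3 ⇒ (c0=1, c1=8, c2=3)
[Gauss-Seidel] macro 5: S0 reads c2=3 → after 2×micro: 2; S1 reads c2=3 → after 3×micro: 6; S2 reads c0=2 → after 1×micro: 7/2 ⇒ (c0=2, c1=6, c2=7/2)

first divergence at macro-step: 1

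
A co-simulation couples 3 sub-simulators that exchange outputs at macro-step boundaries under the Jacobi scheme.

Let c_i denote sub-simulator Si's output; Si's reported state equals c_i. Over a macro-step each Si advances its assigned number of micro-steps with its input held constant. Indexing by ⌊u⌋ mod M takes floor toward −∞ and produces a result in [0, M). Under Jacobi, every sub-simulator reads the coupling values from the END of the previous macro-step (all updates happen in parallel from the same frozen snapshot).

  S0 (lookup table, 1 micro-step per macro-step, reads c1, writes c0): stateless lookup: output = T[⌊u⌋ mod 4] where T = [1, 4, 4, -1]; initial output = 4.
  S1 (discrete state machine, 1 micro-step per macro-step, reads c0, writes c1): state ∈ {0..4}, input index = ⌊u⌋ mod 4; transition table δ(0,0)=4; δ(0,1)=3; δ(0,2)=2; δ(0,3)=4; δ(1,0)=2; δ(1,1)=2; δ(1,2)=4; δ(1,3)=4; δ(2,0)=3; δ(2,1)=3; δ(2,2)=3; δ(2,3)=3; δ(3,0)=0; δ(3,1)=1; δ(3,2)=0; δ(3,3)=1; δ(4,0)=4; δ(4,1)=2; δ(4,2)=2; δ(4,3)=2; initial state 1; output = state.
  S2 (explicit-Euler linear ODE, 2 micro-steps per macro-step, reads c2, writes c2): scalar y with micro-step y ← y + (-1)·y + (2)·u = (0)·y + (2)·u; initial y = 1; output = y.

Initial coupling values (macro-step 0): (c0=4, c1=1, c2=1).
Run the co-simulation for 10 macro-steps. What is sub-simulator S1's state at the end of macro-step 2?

S1 state at macro-step 2 = 3

macro 1: S0 reads c1=1 → after 1×micro: 4; S1 reads c0=4 → after 1×micro: 2; S2 reads c2=1 → after 2×micro: 2 ⇒ (c0=4, c1=2, c2=2)
macro 2: S0 reads c1=2 → after 1×micro: 4; S1 reads c0=4 → after 1×micro: 3; S2 reads c2=2 → after 2×micro: 4 ⇒ (c0=4, c1=3, c2=4)
macro 3: S0 reads c1=3 → after 1×micro: -1; S1 reads c0=4 → after 1×micro: 0; S2 reads c2=4 → after 2×micro: 8 ⇒ (c0=-1, c1=0, c2=8)
macro 4: S0 reads c1=0 → after 1×micro: 1; S1 reads c0=-1 → after 1×micro: 4; S2 reads c2=8 → after 2×micro: 16 ⇒ (c0=1, c1=4, c2=16)
macro 5: S0 reads c1=4 → after 1×micro: 1; S1 reads c0=1 → after 1×micro: 2; S2 reads c2=16 → after 2×micro: 32 ⇒ (c0=1, c1=2, c2=32)
macro 6: S0 reads c1=2 → after 1×micro: 4; S1 reads c0=1 → after 1×micro: 3; S2 reads c2=32 → after 2×micro: 64 ⇒ (c0=4, c1=3, c2=64)
macro 7: S0 reads c1=3 → after 1×micro: -1; S1 reads c0=4 → after 1×micro: 0; S2 reads c2=64 → after 2×micro: 128 ⇒ (c0=-1, c1=0, c2=128)
macro 8: S0 reads c1=0 → after 1×micro: 1; S1 reads c0=-1 → after 1×micro: 4; S2 reads c2=128 → after 2×micro: 256 ⇒ (c0=1, c1=4, c2=256)
macro 9: S0 reads c1=4 → after 1×micro: 1; S1 reads c0=1 → after 1×micro: 2; S2 reads c2=256 → after 2×micro: 512 ⇒ (c0=1, c1=2, c2=512)
macro 10: S0 reads c1=2 → after 1×micro: 4; S1 reads c0=1 → after 1×micro: 3; S2 reads c2=512 → after 2×micro: 1024 ⇒ (c0=4, c1=3, c2=1024)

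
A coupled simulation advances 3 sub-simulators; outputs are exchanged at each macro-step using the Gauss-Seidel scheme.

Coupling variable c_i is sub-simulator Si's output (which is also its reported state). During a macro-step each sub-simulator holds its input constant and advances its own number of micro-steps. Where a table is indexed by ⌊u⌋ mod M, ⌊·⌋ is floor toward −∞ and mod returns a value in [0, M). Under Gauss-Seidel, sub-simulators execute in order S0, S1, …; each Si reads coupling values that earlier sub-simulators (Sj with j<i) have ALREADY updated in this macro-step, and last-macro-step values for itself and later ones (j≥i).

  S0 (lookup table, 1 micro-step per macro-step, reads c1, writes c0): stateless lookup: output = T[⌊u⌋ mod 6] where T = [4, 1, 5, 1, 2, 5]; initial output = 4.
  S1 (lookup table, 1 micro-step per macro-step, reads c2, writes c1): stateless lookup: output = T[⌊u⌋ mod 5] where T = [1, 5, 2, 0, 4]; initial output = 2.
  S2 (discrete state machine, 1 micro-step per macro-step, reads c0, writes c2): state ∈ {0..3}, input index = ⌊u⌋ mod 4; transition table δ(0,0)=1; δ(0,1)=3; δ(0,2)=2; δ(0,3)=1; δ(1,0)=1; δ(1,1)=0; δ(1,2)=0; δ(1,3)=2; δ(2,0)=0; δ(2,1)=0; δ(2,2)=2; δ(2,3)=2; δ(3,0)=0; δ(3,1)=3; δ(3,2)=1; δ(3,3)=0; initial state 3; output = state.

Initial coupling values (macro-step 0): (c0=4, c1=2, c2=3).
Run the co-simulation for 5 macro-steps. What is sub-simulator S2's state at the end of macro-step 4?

macro 1: S0 reads c1=2 → after 1×micro: 5; S1 reads c2=3 → after 1×micro: 0; S2 reads c0=5 → after 1×micro: 3 ⇒ (c0=5, c1=0, c2=3)
macro 2: S0 reads c1=0 → after 1×micro: 4; S1 reads c2=3 → after 1×micro: 0; S2 reads c0=4 → after 1×micro: 0 ⇒ (c0=4, c1=0, c2=0)
macro 3: S0 reads c1=0 → after 1×micro: 4; S1 reads c2=0 → after 1×micro: 1; S2 reads c0=4 → after 1×micro: 1 ⇒ (c0=4, c1=1, c2=1)
macro 4: S0 reads c1=1 → after 1×micro: 1; S1 reads c2=1 → after 1×micro: 5; S2 reads c0=1 → after 1×micro: 0 ⇒ (c0=1, c1=5, c2=0)
macro 5: S0 reads c1=5 → after 1×micro: 5; S1 reads c2=0 → after 1×micro: 1; S2 reads c0=5 → after 1×micro: 3 ⇒ (c0=5, c1=1, c2=3)

S2 state at macro-step 4 = 0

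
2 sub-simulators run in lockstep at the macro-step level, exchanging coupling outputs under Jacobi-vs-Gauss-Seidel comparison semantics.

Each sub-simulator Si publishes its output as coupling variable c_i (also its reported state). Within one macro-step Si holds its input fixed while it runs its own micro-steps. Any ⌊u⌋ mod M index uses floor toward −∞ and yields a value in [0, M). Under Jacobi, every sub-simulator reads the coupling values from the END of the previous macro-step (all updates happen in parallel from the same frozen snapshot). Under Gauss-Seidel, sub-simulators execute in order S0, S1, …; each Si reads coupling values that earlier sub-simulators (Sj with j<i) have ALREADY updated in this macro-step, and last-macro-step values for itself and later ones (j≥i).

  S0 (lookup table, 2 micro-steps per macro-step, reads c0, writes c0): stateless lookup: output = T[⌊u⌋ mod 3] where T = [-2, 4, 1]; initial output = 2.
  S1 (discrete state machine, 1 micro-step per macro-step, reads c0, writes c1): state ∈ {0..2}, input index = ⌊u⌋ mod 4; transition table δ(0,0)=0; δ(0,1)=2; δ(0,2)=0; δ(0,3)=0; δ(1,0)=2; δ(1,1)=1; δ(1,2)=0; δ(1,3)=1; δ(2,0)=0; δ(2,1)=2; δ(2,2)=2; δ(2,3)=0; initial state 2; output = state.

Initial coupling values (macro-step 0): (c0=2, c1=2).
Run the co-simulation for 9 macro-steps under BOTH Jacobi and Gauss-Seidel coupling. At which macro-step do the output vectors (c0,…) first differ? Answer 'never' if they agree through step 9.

first divergence at macro-step: 2

[Jacobi] macro 1: S0 reads c0=2 → after 2×micro: 1; S1 reads c0=2 → after 1×micro: 2 ⇒ (c0=1, c1=2)
[Jacobi] macro 2: S0 reads c0=1 → after 2×micro: 4; S1 reads c0=1 → after 1×micro: 2 ⇒ (c0=4, c1=2)
[Jacobi] macro 3: S0 reads c0=4 → after 2×micro: 4; S1 reads c0=4 → after 1×micro: 0 ⇒ (c0=4, c1=0)
[Jacobi] macro 4: S0 reads c0=4 → after 2×micro: 4; S1 reads c0=4 → after 1×micro: 0 ⇒ (c0=4, c1=0)
[Jacobi] macro 5: S0 reads c0=4 → after 2×micro: 4; S1 reads c0=4 → after 1×micro: 0 ⇒ (c0=4, c1=0)
[Jacobi] macro 6: S0 reads c0=4 → after 2×micro: 4; S1 reads c0=4 → after 1×micro: 0 ⇒ (c0=4, c1=0)
[Jacobi] macro 7: S0 reads c0=4 → after 2×micro: 4; S1 reads c0=4 → after 1×micro: 0 ⇒ (c0=4, c1=0)
[Jacobi] macro 8: S0 reads c0=4 → after 2×micro: 4; S1 reads c0=4 → after 1×micro: 0 ⇒ (c0=4, c1=0)
[Jacobi] macro 9: S0 reads c0=4 → after 2×micro: 4; S1 reads c0=4 → after 1×micro: 0 ⇒ (c0=4, c1=0)
[Gauss-Seidel] macro 1: S0 reads c0=2 → after 2×micro: 1; S1 reads c0=1 → after 1×micro: 2 ⇒ (c0=1, c1=2)
[Gauss-Seidel] macro 2: S0 reads c0=1 → after 2×micro: 4; S1 reads c0=4 → after 1×micro: 0 ⇒ (c0=4, c1=0)
[Gauss-Seidel] macro 3: S0 reads c0=4 → after 2×micro: 4; S1 reads c0=4 → after 1×micro: 0 ⇒ (c0=4, c1=0)
[Gauss-Seidel] macro 4: S0 reads c0=4 → after 2×micro: 4; S1 reads c0=4 → after 1×micro: 0 ⇒ (c0=4, c1=0)
[Gauss-Seidel] macro 5: S0 reads c0=4 → after 2×micro: 4; S1 reads c0=4 → after 1×micro: 0 ⇒ (c0=4, c1=0)
[Gauss-Seidel] macro 6: S0 reads c0=4 → after 2×micro: 4; S1 reads c0=4 → after 1×micro: 0 ⇒ (c0=4, c1=0)
[Gauss-Seidel] macro 7: S0 reads c0=4 → after 2×micro: 4; S1 reads c0=4 → after 1×micro: 0 ⇒ (c0=4, c1=0)
[Gauss-Seidel] macro 8: S0 reads c0=4 → after 2×micro: 4; S1 reads c0=4 → after 1×micro: 0 ⇒ (c0=4, c1=0)
[Gauss-Seidel] macro 9: S0 reads c0=4 → after 2×micro: 4; S1 reads c0=4 → after 1×micro: 0 ⇒ (c0=4, c1=0)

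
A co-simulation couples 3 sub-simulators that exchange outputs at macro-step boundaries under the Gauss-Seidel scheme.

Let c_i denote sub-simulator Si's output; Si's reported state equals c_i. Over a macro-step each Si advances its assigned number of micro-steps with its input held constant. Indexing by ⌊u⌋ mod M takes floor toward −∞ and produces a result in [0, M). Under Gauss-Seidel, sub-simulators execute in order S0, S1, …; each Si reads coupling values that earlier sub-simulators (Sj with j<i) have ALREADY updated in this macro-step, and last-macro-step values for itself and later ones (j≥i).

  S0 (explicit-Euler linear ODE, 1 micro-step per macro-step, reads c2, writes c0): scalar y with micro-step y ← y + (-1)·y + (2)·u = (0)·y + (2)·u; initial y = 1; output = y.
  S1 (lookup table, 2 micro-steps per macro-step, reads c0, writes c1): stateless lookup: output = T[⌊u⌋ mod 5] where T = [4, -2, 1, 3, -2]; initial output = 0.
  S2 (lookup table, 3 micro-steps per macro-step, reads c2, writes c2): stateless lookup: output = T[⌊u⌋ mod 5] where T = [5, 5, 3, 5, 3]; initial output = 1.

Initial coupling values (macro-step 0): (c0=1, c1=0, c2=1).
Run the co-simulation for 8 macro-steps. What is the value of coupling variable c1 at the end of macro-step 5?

c1 at macro-step 5 = 4

macro 1: S0 reads c2=1 → after 1×micro: 2; S1 reads c0=2 → after 2×micro: 1; S2 reads c2=1 → after 3×micro: 5 ⇒ (c0=2, c1=1, c2=5)
macro 2: S0 reads c2=5 → after 1×micro: 10; S1 reads c0=10 → after 2×micro: 4; S2 reads c2=5 → after 3×micro: 5 ⇒ (c0=10, c1=4, c2=5)
macro 3: S0 reads c2=5 → after 1×micro: 10; S1 reads c0=10 → after 2×micro: 4; S2 reads c2=5 → after 3×micro: 5 ⇒ (c0=10, c1=4, c2=5)
macro 4: S0 reads c2=5 → after 1×micro: 10; S1 reads c0=10 → after 2×micro: 4; S2 reads c2=5 → after 3×micro: 5 ⇒ (c0=10, c1=4, c2=5)
macro 5: S0 reads c2=5 → after 1×micro: 10; S1 reads c0=10 → after 2×micro: 4; S2 reads c2=5 → after 3×micro: 5 ⇒ (c0=10, c1=4, c2=5)
macro 6: S0 reads c2=5 → after 1×micro: 10; S1 reads c0=10 → after 2×micro: 4; S2 reads c2=5 → after 3×micro: 5 ⇒ (c0=10, c1=4, c2=5)
macro 7: S0 reads c2=5 → after 1×micro: 10; S1 reads c0=10 → after 2×micro: 4; S2 reads c2=5 → after 3×micro: 5 ⇒ (c0=10, c1=4, c2=5)
macro 8: S0 reads c2=5 → after 1×micro: 10; S1 reads c0=10 → after 2×micro: 4; S2 reads c2=5 → after 3×micro: 5 ⇒ (c0=10, c1=4, c2=5)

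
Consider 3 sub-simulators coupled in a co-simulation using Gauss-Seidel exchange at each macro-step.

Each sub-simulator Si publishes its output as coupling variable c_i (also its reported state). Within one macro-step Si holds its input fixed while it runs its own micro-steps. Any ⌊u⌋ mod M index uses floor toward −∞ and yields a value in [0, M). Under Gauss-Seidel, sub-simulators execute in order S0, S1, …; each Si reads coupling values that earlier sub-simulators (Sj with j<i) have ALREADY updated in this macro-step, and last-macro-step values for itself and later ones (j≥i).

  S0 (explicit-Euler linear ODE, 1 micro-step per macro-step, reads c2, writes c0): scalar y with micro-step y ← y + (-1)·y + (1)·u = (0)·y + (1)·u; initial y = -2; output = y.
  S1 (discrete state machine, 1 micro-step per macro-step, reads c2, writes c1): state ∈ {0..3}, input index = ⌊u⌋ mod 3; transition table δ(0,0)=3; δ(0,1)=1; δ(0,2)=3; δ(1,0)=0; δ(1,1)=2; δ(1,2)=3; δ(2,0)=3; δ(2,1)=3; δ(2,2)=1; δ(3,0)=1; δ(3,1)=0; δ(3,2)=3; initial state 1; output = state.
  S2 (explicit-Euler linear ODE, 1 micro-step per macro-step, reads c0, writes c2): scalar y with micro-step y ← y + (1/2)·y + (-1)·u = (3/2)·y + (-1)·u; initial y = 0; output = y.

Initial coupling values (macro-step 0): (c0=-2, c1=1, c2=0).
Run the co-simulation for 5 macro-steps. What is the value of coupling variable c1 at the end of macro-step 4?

macro 1: S0 reads c2=0 → after 1×micro: 0; S1 reads c2=0 → after 1×micro: 0; S2 reads c0=0 → after 1×micro: 0 ⇒ (c0=0, c1=0, c2=0)
macro 2: S0 reads c2=0 → after 1×micro: 0; S1 reads c2=0 → after 1×micro: 3; S2 reads c0=0 → after 1×micro: 0 ⇒ (c0=0, c1=3, c2=0)
macro 3: S0 reads c2=0 → after 1×micro: 0; S1 reads c2=0 → after 1×micro: 1; S2 reads c0=0 → after 1×micro: 0 ⇒ (c0=0, c1=1, c2=0)
macro 4: S0 reads c2=0 → after 1×micro: 0; S1 reads c2=0 → after 1×micro: 0; S2 reads c0=0 → after 1×micro: 0 ⇒ (c0=0, c1=0, c2=0)
macro 5: S0 reads c2=0 → after 1×micro: 0; S1 reads c2=0 → after 1×micro: 3; S2 reads c0=0 → after 1×micro: 0 ⇒ (c0=0, c1=3, c2=0)

c1 at macro-step 4 = 0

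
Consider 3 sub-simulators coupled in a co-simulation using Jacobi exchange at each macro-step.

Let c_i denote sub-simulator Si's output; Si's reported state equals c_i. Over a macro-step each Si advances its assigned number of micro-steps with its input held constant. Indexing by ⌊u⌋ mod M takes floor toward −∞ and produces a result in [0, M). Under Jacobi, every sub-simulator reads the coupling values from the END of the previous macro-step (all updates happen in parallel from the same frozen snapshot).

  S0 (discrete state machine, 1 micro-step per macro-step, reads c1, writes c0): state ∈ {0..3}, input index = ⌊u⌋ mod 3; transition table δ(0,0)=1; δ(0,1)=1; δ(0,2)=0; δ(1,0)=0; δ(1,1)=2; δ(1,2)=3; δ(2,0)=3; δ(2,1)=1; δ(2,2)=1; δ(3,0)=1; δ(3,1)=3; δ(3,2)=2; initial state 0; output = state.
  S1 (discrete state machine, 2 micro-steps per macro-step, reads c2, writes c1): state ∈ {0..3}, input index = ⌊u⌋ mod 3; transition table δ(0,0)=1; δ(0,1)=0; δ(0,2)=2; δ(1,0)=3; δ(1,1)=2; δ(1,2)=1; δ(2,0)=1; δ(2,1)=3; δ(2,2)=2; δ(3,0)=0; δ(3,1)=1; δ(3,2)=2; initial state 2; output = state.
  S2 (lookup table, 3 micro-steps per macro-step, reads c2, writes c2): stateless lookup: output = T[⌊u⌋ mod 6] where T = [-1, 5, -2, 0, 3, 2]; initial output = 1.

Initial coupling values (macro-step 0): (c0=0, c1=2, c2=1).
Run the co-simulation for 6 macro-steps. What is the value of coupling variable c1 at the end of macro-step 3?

c1 at macro-step 3 = 1

macro 1: S0 reads c1=2 → after 1×micro: 0; S1 reads c2=1 → after 2×micro: 1; S2 reads c2=1 → after 3×micro: 5 ⇒ (c0=0, c1=1, c2=5)
macro 2: S0 reads c1=1 → after 1×micro: 1; S1 reads c2=5 → after 2×micro: 1; S2 reads c2=5 → after 3×micro: 2 ⇒ (c0=1, c1=1, c2=2)
macro 3: S0 reads c1=1 → after 1×micro: 2; S1 reads c2=2 → after 2×micro: 1; S2 reads c2=2 → after 3×micro: -2 ⇒ (c0=2, c1=1, c2=-2)
macro 4: S0 reads c1=1 → after 1×micro: 1; S1 reads c2=-2 → after 2×micro: 3; S2 reads c2=-2 → after 3×micro: 3 ⇒ (c0=1, c1=3, c2=3)
macro 5: S0 reads c1=3 → after 1×micro: 0; S1 reads c2=3 → after 2×micro: 1; S2 reads c2=3 → after 3×micro: 0 ⇒ (c0=0, c1=1, c2=0)
macro 6: S0 reads c1=1 → after 1×micro: 1; S1 reads c2=0 → after 2×micro: 0; S2 reads c2=0 → after 3×micro: -1 ⇒ (c0=1, c1=0, c2=-1)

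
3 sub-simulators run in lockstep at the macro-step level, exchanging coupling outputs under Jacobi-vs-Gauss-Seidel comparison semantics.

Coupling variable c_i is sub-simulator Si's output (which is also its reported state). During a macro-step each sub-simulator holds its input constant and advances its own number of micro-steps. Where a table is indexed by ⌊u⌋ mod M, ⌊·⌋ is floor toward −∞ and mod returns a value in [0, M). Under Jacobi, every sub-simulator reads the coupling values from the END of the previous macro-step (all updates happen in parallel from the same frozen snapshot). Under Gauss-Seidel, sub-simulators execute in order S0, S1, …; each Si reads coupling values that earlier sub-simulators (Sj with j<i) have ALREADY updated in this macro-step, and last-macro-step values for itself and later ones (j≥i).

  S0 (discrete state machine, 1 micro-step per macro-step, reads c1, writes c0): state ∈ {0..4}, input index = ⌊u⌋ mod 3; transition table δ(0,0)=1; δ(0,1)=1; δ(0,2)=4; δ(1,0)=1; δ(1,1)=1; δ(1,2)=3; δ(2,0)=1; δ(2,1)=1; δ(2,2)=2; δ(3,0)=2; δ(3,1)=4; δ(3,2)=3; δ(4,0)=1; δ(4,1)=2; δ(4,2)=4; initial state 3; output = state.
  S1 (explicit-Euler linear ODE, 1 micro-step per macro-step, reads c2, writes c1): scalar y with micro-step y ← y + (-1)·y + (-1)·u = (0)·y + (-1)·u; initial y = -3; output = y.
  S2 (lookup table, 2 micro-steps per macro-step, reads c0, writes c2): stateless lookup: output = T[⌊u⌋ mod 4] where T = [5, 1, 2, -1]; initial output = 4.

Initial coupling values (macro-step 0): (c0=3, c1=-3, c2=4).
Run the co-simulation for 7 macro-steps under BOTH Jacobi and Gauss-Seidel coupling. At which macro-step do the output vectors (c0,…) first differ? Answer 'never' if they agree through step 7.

[Jacobi] macro 1: S0 reads c1=-3 → after 1×micro: 2; S1 reads c2=4 → after 1×micro: -4; S2 reads c0=3 → after 2×micro: -1 ⇒ (c0=2, c1=-4, c2=-1)
[Jacobi] macro 2: S0 reads c1=-4 → after 1×micro: 2; S1 reads c2=-1 → after 1×micro: 1; S2 reads c0=2 → after 2×micro: 2 ⇒ (c0=2, c1=1, c2=2)
[Jacobi] macro 3: S0 reads c1=1 → after 1×micro: 1; S1 reads c2=2 → after 1×micro: -2; S2 reads c0=2 → after 2×micro: 2 ⇒ (c0=1, c1=-2, c2=2)
[Jacobi] macro 4: S0 reads c1=-2 → after 1×micro: 1; S1 reads c2=2 → after 1×micro: -2; S2 reads c0=1 → after 2×micro: 1 ⇒ (c0=1, c1=-2, c2=1)
[Jacobi] macro 5: S0 reads c1=-2 → after 1×micro: 1; S1 reads c2=1 → after 1×micro: -1; S2 reads c0=1 → after 2×micro: 1 ⇒ (c0=1, c1=-1, c2=1)
[Jacobi] macro 6: S0 reads c1=-1 → after 1×micro: 3; S1 reads c2=1 → after 1×micro: -1; S2 reads c0=1 → after 2×micro: 1 ⇒ (c0=3, c1=-1, c2=1)
[Jacobi] macro 7: S0 reads c1=-1 → after 1×micro: 3; S1 reads c2=1 → after 1×micro: -1; S2 reads c0=3 → after 2×micro: -1 ⇒ (c0=3, c1=-1, c2=-1)
[Gauss-Seidel] macro 1: S0 reads c1=-3 → after 1×micro: 2; S1 reads c2=4 → after 1×micro: -4; S2 reads c0=2 → after 2×micro: 2 ⇒ (c0=2, c1=-4, c2=2)
[Gauss-Seidel] macro 2: S0 reads c1=-4 → after 1×micro: 2; S1 reads c2=2 → after 1×micro: -2; S2 reads c0=2 → after 2×micro: 2 ⇒ (c0=2, c1=-2, c2=2)
[Gauss-Seidel] macro 3: S0 reads c1=-2 → after 1×micro: 1; S1 reads c2=2 → after 1×micro: -2; S2 reads c0=1 → after 2×micro: 1 ⇒ (c0=1, c1=-2, c2=1)
[Gauss-Seidel] macro 4: S0 reads c1=-2 → after 1×micro: 1; S1 reads c2=1 → after 1×micro: -1; S2 reads c0=1 → after 2×micro: 1 ⇒ (c0=1, c1=-1, c2=1)
[Gauss-Seidel] macro 5: S0 reads c1=-1 → after 1×micro: 3; S1 reads c2=1 → after 1×micro: -1; S2 reads c0=3 → after 2×micro: -1 ⇒ (c0=3, c1=-1, c2=-1)
[Gauss-Seidel] macro 6: S0 reads c1=-1 → after 1×micro: 3; S1 reads c2=-1 → after 1×micro: 1; S2 reads c0=3 → after 2×micro: -1 ⇒ (c0=3, c1=1, c2=-1)
[Gauss-Seidel] macro 7: S0 reads c1=1 → after 1×micro: 4; S1 reads c2=-1 → after 1×micro: 1; S2 reads c0=4 → after 2×micro: 5 ⇒ (c0=4, c1=1, c2=5)

first divergence at macro-step: 1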